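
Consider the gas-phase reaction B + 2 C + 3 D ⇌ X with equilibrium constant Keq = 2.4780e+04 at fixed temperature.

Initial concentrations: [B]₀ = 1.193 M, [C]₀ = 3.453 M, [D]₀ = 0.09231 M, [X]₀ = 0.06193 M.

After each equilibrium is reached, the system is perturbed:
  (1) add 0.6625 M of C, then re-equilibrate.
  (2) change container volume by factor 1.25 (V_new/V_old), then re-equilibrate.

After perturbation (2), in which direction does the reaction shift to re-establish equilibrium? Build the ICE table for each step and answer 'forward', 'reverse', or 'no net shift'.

Direction: reverse

Q₀ = 5.535 vs Keq = 2.4780e+04 ⇒ Q<K, forward
Step 1:
                   B          C          D          X
  init         1.193      3.453    0.09231    0.06193
  Δ         -0.02861   -0.05722   -0.08583    0.02861
  eq           1.164      3.396    0.00648    0.09054
  solve Keq expr → x = 0.02861; check Q = 2.4780e+04
Then add 0.6625 M of C.
Step 2:
                   B          C          D          X
  init         1.164      4.058    0.00648    0.09054
  Δ       -2.4001e-04 -4.8003e-04 -7.2004e-04 2.4001e-04
  eq           1.164      4.058    0.00576    0.09078
  solve Keq expr → x = 2.4001e-04; check Q = 2.4780e+04
Then change container volume by factor 1.25 (V_new/V_old).
Step 3:
                   B          C          D          X
  init        0.9313      3.246   0.004608    0.07262
  Δ       6.8380e-04   0.001368   0.002051 -6.8380e-04
  eq           0.932      3.248    0.00666    0.07194
  solve Keq expr → x = -6.8380e-04; check Q = 2.4780e+04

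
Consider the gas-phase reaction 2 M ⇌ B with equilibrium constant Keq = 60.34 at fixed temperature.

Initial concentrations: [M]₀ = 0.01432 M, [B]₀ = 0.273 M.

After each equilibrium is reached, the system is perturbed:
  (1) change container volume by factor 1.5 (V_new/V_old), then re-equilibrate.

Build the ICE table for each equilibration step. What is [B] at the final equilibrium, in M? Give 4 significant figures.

[B]_eq = 0.1609 M

Q₀ = 1331 vs Keq = 60.34 ⇒ Q>K, reverse
Step 1:
                  M         B
  init      0.01432     0.273
  Δ          0.0498   -0.0249
  eq        0.06412    0.2481
  solve Keq expr → x = -0.0249; check Q = 60.34
Then change container volume by factor 1.5 (V_new/V_old).
Step 2:
                  M         B
  init      0.04275    0.1654
  Δ        0.008898 -0.004449
  eq        0.05165    0.1609
  solve Keq expr → x = -0.004449; check Q = 60.34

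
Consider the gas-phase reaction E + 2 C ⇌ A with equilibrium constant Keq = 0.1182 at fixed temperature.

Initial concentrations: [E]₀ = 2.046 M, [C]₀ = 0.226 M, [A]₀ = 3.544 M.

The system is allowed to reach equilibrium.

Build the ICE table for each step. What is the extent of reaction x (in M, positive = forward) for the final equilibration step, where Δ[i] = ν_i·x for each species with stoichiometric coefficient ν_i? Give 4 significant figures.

x = -1.147 M

Q₀ = 33.91 vs Keq = 0.1182 ⇒ Q>K, reverse
Step 1:
                  E         C         A
  init        2.046     0.226     3.544
  Δ           1.147     2.294    -1.147
  eq          3.193      2.52     2.397
  solve Keq expr → x = -1.147; check Q = 0.1182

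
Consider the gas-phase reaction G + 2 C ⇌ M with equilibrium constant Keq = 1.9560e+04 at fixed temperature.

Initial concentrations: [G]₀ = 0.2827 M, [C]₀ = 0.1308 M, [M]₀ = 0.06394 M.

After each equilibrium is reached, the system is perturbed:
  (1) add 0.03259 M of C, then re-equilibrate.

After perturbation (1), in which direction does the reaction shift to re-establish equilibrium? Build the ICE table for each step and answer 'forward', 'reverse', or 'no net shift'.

Direction: forward

Q₀ = 13.22 vs Keq = 1.9560e+04 ⇒ Q<K, forward
Step 1:
                    G           C           M
  init         0.2827      0.1308     0.06394
  Δ          -0.06269     -0.1254     0.06269
  eq             0.22    0.005424      0.1266
  solve Keq expr → x = 0.06269; check Q = 1.9560e+04
Then add 0.03259 M of C.
Step 2:
                    G           C           M
  init           0.22     0.03801      0.1266
  Δ          -0.01602    -0.03204     0.01602
  eq            0.204    0.005979      0.1426
  solve Keq expr → x = 0.01602; check Q = 1.9560e+04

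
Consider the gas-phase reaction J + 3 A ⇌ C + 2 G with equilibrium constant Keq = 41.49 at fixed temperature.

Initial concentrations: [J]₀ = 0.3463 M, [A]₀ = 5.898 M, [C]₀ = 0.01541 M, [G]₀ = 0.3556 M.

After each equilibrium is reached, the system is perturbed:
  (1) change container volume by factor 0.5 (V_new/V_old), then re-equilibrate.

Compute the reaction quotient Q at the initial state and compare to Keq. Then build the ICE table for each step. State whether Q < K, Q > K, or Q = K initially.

Q₀ = 2.7426e-05; Q < K (proceeds forward)

Q₀ = 2.7426e-05 vs Keq = 41.49 ⇒ Q<K, forward
Step 1:
                  J         A         C         G
  init       0.3463     5.898   0.01541    0.3556
  Δ         -0.3462    -1.039    0.3462    0.6924
  eq      8.3432e-05     4.859    0.3616     1.048
  solve Keq expr → x = 0.3462; check Q = 41.49
Then change container volume by factor 0.5 (V_new/V_old).
Step 2:
                  J         A         C         G
  init    1.6686e-04     9.719    0.7233     2.096
  Δ       -8.3403e-05 -2.5021e-04 8.3403e-05 1.6681e-04
  eq      8.3461e-05     9.718    0.7233     2.096
  solve Keq expr → x = 8.3403e-05; check Q = 41.49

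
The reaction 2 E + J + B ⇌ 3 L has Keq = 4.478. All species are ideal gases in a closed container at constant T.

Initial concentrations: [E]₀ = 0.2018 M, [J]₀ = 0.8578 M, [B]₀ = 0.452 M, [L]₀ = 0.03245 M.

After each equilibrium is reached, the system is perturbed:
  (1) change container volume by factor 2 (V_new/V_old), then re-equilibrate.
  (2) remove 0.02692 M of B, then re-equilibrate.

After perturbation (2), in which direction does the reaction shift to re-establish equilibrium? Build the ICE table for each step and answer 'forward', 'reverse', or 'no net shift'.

Direction: reverse

Q₀ = 0.002164 vs Keq = 4.478 ⇒ Q<K, forward
Step 1:
                  E         J         B         L
  init       0.2018    0.8578     0.452   0.03245
  Δ         -0.1195  -0.05976  -0.05976    0.1793
  eq        0.08228     0.798    0.3922    0.2117
  solve Keq expr → x = 0.05976; check Q = 4.478
Then change container volume by factor 2 (V_new/V_old).
Step 2:
                  E         J         B         L
  init      0.04114     0.399    0.1961    0.1059
  Δ        0.007423  0.003711  0.003711  -0.01113
  eq        0.04857    0.4027    0.1998   0.09473
  solve Keq expr → x = -0.003711; check Q = 4.478
Then remove 0.02692 M of B.
Step 3:
                  E         J         B         L
  init      0.04857    0.4027    0.1729   0.09473
  Δ         0.00156 7.7993e-04 7.7993e-04  -0.00234
  eq        0.05013    0.4035    0.1737   0.09239
  solve Keq expr → x = -7.7993e-04; check Q = 4.478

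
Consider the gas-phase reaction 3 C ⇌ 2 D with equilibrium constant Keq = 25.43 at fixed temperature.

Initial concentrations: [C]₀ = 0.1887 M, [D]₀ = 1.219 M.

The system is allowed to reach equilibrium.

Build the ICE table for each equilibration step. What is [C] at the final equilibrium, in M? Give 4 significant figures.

Q₀ = 221.2 vs Keq = 25.43 ⇒ Q>K, reverse
Step 1:
                   C          D
  init        0.1887      1.219
  Δ           0.1743    -0.1162
  eq           0.363      1.103
  solve Keq expr → x = -0.05809; check Q = 25.43

[C]_eq = 0.363 M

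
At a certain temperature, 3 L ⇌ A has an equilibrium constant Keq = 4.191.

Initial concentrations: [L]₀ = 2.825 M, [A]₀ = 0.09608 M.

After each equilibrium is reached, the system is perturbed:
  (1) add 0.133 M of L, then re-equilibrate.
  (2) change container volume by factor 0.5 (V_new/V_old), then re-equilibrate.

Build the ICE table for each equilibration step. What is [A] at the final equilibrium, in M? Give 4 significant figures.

Q₀ = 0.004262 vs Keq = 4.191 ⇒ Q<K, forward
Step 1:
                   L          A
  init         2.825    0.09608
  Δ           -2.239     0.7464
  eq          0.5858     0.8425
  solve Keq expr → x = 0.7464; check Q = 4.191
Then add 0.133 M of L.
Step 2:
                   L          A
  init        0.7188     0.8425
  Δ          -0.1236     0.0412
  eq          0.5952     0.8837
  solve Keq expr → x = 0.0412; check Q = 4.191
Then change container volume by factor 0.5 (V_new/V_old).
Step 3:
                   L          A
  init          1.19      1.767
  Δ          -0.4211     0.1404
  eq          0.7692      1.908
  solve Keq expr → x = 0.1404; check Q = 4.191

[A]_eq = 1.908 M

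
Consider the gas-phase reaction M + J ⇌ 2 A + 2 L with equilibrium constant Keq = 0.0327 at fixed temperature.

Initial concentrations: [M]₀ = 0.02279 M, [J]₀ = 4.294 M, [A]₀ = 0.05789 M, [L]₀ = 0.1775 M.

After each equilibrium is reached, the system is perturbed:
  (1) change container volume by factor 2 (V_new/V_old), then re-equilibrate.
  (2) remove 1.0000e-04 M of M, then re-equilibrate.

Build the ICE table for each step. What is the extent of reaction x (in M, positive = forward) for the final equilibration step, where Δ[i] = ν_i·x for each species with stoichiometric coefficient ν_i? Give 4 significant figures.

x = -9.5057e-05 M

Q₀ = 0.001079 vs Keq = 0.0327 ⇒ Q<K, forward
Step 1:
                    M           J           A           L
  Initial     0.02279       4.294     0.05789      0.1775
  Change     -0.01962    -0.01962     0.03924     0.03924
  Equil      0.003171       4.274     0.09713      0.2167
  solve Keq expr → x = 0.01962; check Q = 0.0327
Then change container volume by factor 2 (V_new/V_old).
Step 2:
                    M           J           A           L
  Initial    0.001585       2.137     0.04856      0.1084
  Change    -0.001133   -0.001133    0.002265    0.002265
  Equil    4.5274e-04       2.136     0.05083      0.1106
  solve Keq expr → x = 0.001133; check Q = 0.0327
Then remove 1.0000e-04 M of M.
Step 3:
                    M           J           A           L
  Initial  3.5274e-04       2.136     0.05083      0.1106
  Change   9.5057e-05  9.5057e-05 -1.9011e-04 -1.9011e-04
  Equil    4.4780e-04       2.136     0.05064      0.1104
  solve Keq expr → x = -9.5057e-05; check Q = 0.0327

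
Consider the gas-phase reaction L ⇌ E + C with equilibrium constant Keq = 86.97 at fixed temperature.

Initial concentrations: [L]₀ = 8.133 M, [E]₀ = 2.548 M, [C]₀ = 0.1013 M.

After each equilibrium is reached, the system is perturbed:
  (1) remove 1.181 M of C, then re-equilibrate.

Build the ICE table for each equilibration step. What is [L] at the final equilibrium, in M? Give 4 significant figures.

Q₀ = 0.03174 vs Keq = 86.97 ⇒ Q<K, forward
Step 1:
                    L           E           C
  init          8.133       2.548      0.1013
  Δ            -7.296       7.296       7.296
  eq           0.8372       9.844       7.397
  solve Keq expr → x = 7.296; check Q = 86.97
Then remove 1.181 M of C.
Step 2:
                    L           E           C
  init         0.8372       9.844       6.216
  Δ           -0.1127      0.1127      0.1127
  eq           0.7245       9.956       6.329
  solve Keq expr → x = 0.1127; check Q = 86.97

[L]_eq = 0.7245 M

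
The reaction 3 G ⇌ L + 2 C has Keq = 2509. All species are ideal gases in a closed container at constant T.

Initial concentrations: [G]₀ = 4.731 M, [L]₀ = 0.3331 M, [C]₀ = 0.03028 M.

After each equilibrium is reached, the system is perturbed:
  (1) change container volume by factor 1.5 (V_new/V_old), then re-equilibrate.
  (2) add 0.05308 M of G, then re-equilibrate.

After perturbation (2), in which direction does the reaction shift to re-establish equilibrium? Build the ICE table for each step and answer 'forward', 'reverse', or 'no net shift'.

Q₀ = 2.8842e-06 vs Keq = 2509 ⇒ Q<K, forward
Step 1:
                  G         L         C
  init        4.731    0.3331   0.03028
  Δ          -4.541     1.514     3.027
  eq         0.1902     1.847     3.057
  solve Keq expr → x = 1.514; check Q = 2509
Then change container volume by factor 1.5 (V_new/V_old).
Step 2:
                  G         L         C
  init       0.1268     1.231     2.038
  Δ               0         0         0
  eq         0.1268     1.231     2.038
  solve Keq expr → x = 0; check Q = 2509
Then add 0.05308 M of G.
Step 3:
                  G         L         C
  init       0.1799     1.231     2.038
  Δ        -0.05108   0.01703   0.03406
  eq         0.1288     1.248     2.072
  solve Keq expr → x = 0.01703; check Q = 2509

Direction: forward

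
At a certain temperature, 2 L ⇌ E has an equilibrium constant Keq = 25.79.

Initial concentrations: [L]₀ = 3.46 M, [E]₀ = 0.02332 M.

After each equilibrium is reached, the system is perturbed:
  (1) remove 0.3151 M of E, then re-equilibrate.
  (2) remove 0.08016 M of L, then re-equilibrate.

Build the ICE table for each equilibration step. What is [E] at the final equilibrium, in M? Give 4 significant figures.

[E]_eq = 1.286 M

Q₀ = 0.001948 vs Keq = 25.79 ⇒ Q<K, forward
Step 1:
                   L          E
  init          3.46    0.02332
  Δ           -3.209      1.604
  eq          0.2512      1.628
  solve Keq expr → x = 1.604; check Q = 25.79
Then remove 0.3151 M of E.
Step 2:
                   L          E
  init        0.2512      1.313
  Δ         -0.02457    0.01229
  eq          0.2267      1.325
  solve Keq expr → x = 0.01229; check Q = 25.79
Then remove 0.08016 M of L.
Step 3:
                   L          E
  init        0.1465      1.325
  Δ          0.07685   -0.03842
  eq          0.2233      1.286
  solve Keq expr → x = -0.03842; check Q = 25.79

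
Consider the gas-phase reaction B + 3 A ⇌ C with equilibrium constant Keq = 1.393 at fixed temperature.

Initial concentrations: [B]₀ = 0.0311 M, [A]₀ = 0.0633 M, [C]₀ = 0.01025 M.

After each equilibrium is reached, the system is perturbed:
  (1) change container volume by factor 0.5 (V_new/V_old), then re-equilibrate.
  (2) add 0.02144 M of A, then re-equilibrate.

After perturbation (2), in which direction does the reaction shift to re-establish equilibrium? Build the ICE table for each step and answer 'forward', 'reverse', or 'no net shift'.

Direction: forward

Q₀ = 1299 vs Keq = 1.393 ⇒ Q>K, reverse
Step 1:
                    B           A           C
  Initial      0.0311      0.0633     0.01025
  Change       0.0102     0.03061     -0.0102
  Equil        0.0413     0.09391  4.7645e-05
  solve Keq expr → x = -0.0102; check Q = 1.393
Then change container volume by factor 0.5 (V_new/V_old).
Step 2:
                    B           A           C
  Initial      0.0826      0.1878  9.5291e-05
  Change  -6.3824e-04   -0.001915  6.3824e-04
  Equil       0.08197      0.1859  7.3354e-04
  solve Keq expr → x = 6.3824e-04; check Q = 1.393
Then add 0.02144 M of A.
Step 3:
                    B           A           C
  Initial     0.08197      0.2073  7.3354e-04
  Change  -2.6905e-04 -8.0716e-04  2.6905e-04
  Equil        0.0817      0.2065    0.001003
  solve Keq expr → x = 2.6905e-04; check Q = 1.393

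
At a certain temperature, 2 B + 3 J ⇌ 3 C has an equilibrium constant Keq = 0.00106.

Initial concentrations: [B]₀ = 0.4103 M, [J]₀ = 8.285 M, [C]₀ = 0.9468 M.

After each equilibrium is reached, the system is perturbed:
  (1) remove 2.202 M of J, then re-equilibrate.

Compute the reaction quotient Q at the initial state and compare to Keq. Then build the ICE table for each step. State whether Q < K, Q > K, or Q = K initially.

Q₀ = 0.008865; Q > K (proceeds reverse)

Q₀ = 0.008865 vs Keq = 0.00106 ⇒ Q>K, reverse
Step 1:
                   B          J          C
  Initial     0.4103      8.285     0.9468
  Change      0.2074     0.3111    -0.3111
  Equil       0.6177      8.596     0.6357
  solve Keq expr → x = -0.1037; check Q = 0.00106
Then remove 2.202 M of J.
Step 2:
                   B          J          C
  Initial     0.6177      6.394     0.6357
  Change      0.0768     0.1152    -0.1152
  Equil       0.6945      6.509     0.5205
  solve Keq expr → x = -0.0384; check Q = 0.00106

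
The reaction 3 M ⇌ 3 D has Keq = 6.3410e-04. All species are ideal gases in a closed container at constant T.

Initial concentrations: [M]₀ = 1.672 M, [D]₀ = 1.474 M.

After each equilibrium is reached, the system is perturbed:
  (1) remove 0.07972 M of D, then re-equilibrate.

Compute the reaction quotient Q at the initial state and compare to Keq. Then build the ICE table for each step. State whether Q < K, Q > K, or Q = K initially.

Q₀ = 0.6851; Q > K (proceeds reverse)

Q₀ = 0.6851 vs Keq = 6.3410e-04 ⇒ Q>K, reverse
Step 1:
                   M          D
  Initial      1.672      1.474
  Change       1.225     -1.225
  Equil        2.897     0.2489
  solve Keq expr → x = -0.4084; check Q = 6.3410e-04
Then remove 0.07972 M of D.
Step 2:
                   M          D
  Initial      2.897     0.1692
  Change    -0.07341    0.07341
  Equil        2.824     0.2426
  solve Keq expr → x = 0.02447; check Q = 6.3410e-04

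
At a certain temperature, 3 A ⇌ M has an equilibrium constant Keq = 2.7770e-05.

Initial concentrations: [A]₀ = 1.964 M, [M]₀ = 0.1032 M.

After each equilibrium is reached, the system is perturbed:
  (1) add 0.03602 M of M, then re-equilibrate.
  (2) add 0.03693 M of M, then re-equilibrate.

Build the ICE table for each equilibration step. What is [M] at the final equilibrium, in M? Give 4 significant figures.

Q₀ = 0.01362 vs Keq = 2.7770e-05 ⇒ Q>K, reverse
Step 1:
                  A         M
  Initial     1.964    0.1032
  Change     0.3086   -0.1029
  Equil       2.273 3.2595e-04
  solve Keq expr → x = -0.1029; check Q = 2.7770e-05
Then add 0.03602 M of M.
Step 2:
                  A         M
  Initial     2.273   0.03635
  Change     0.1079  -0.03597
  Equil       2.381 3.7463e-04
  solve Keq expr → x = -0.03597; check Q = 2.7770e-05
Then add 0.03693 M of M.
Step 3:
                  A         M
  Initial     2.381    0.0373
  Change     0.1106  -0.03688
  Equil       2.491 4.2932e-04
  solve Keq expr → x = -0.03688; check Q = 2.7770e-05

[M]_eq = 4.2932e-04 M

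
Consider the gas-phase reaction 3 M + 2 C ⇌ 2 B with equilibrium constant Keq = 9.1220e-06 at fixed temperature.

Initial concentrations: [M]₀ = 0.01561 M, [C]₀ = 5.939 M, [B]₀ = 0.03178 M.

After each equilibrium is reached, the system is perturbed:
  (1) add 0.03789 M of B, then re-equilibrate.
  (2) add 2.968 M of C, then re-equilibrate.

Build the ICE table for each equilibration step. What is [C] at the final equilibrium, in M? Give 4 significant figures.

Q₀ = 7.528 vs Keq = 9.1220e-06 ⇒ Q>K, reverse
Step 1:
                    M           C           B
  Initial     0.01561       5.939     0.03178
  Change      0.04724      0.0315     -0.0315
  Equil       0.06285        5.97  2.8415e-04
  solve Keq expr → x = -0.01575; check Q = 9.1220e-06
Then add 0.03789 M of B.
Step 2:
                    M           C           B
  Initial     0.06285        5.97     0.03817
  Change      0.05614     0.03743    -0.03743
  Equil         0.119       6.008  7.4486e-04
  solve Keq expr → x = -0.01871; check Q = 9.1220e-06
Then add 2.968 M of C.
Step 3:
                    M           C           B
  Initial       0.119       8.976  7.4486e-04
  Change  -5.4053e-04 -3.6036e-04  3.6036e-04
  Equil        0.1185       8.976    0.001105
  solve Keq expr → x = 1.8018e-04; check Q = 9.1220e-06

[C]_eq = 8.976 M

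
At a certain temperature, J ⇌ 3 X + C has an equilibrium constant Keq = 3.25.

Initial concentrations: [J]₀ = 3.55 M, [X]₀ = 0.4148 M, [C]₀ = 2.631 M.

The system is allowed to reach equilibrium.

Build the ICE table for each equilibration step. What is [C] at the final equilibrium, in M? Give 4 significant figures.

[C]_eq = 2.997 M

Q₀ = 0.05289 vs Keq = 3.25 ⇒ Q<K, forward
Step 1:
                    J           X           C
  Initial        3.55      0.4148       2.631
  Change      -0.3656       1.097      0.3656
  Equil         3.184       1.512       2.997
  solve Keq expr → x = 0.3656; check Q = 3.25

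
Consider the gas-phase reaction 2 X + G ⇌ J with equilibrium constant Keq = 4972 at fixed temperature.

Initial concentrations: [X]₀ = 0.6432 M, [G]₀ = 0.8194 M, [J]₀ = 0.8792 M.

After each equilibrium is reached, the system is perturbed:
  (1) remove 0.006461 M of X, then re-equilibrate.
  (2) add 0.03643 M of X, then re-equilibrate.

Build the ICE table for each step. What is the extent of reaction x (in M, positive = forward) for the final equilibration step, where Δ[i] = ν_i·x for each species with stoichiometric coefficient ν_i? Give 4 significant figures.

Q₀ = 2.594 vs Keq = 4972 ⇒ Q<K, forward
Step 1:
                    X           G           J
  init         0.6432      0.8194      0.8792
  Δ           -0.6215     -0.3108      0.3108
  eq          0.02169      0.5086        1.19
  solve Keq expr → x = 0.3108; check Q = 4972
Then remove 0.006461 M of X.
Step 2:
                    X           G           J
  init        0.01523      0.5086        1.19
  Δ          0.006365    0.003182   -0.003182
  eq           0.0216      0.5118       1.187
  solve Keq expr → x = -0.003182; check Q = 4972
Then add 0.03643 M of X.
Step 3:
                    X           G           J
  init        0.05803      0.5118       1.187
  Δ          -0.03588    -0.01794     0.01794
  eq          0.02215      0.4939       1.205
  solve Keq expr → x = 0.01794; check Q = 4972

x = 0.01794 M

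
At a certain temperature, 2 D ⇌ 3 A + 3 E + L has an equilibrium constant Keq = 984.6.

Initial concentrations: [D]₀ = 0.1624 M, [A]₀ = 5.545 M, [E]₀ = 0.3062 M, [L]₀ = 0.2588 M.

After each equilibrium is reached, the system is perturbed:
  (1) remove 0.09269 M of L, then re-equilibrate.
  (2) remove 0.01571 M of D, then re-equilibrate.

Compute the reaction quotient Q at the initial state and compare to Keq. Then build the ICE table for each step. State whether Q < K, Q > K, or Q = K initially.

Q₀ = 48.03 vs Keq = 984.6 ⇒ Q<K, forward
Step 1:
                    D           A           E           L
  init         0.1624       5.545      0.3062      0.2588
  Δ          -0.09188      0.1378      0.1378     0.04594
  eq          0.07052       5.683       0.444      0.3047
  solve Keq expr → x = 0.04594; check Q = 984.6
Then remove 0.09269 M of L.
Step 2:
                    D           A           E           L
  init        0.07052       5.683       0.444      0.2121
  Δ         -0.008373     0.01256     0.01256    0.004186
  eq          0.06214       5.695      0.4566      0.2162
  solve Keq expr → x = 0.004186; check Q = 984.6
Then remove 0.01571 M of D.
Step 3:
                    D           A           E           L
  init        0.04643       5.695      0.4566      0.2162
  Δ           0.01126     -0.0169     -0.0169   -0.005632
  eq           0.0577       5.678      0.4397      0.2106
  solve Keq expr → x = -0.005632; check Q = 984.6

Q₀ = 48.03; Q < K (proceeds forward)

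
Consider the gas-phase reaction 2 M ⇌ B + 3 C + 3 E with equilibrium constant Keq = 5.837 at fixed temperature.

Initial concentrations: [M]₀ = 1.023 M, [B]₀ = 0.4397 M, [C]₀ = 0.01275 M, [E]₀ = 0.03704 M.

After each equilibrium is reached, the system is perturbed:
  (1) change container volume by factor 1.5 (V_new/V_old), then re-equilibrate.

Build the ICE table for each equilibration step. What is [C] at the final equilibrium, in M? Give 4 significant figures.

[C]_eq = 0.7934 M

Q₀ = 4.4254e-11 vs Keq = 5.837 ⇒ Q<K, forward
Step 1:
                   M          B          C          E
  init         1.023     0.4397    0.01275    0.03704
  Δ          -0.6541      0.327     0.9811     0.9811
  eq          0.3689     0.7667     0.9939      1.018
  solve Keq expr → x = 0.327; check Q = 5.837
Then change container volume by factor 1.5 (V_new/V_old).
Step 2:
                   M          B          C          E
  init        0.2459     0.5112     0.6626     0.6788
  Δ         -0.08723    0.04361     0.1308     0.1308
  eq          0.1587     0.5548     0.7934     0.8096
  solve Keq expr → x = 0.04361; check Q = 5.837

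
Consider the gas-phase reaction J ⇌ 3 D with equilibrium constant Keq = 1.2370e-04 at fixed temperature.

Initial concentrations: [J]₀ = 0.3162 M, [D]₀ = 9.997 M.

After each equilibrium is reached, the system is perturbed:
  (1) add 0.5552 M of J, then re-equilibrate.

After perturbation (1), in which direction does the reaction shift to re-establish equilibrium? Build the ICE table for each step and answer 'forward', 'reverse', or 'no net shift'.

Direction: forward

Q₀ = 3160 vs Keq = 1.2370e-04 ⇒ Q>K, reverse
Step 1:
                  J         D
  Initial    0.3162     9.997
  Change      3.307     -9.92
  Equil       3.623   0.07653
  solve Keq expr → x = -3.307; check Q = 1.2370e-04
Then add 0.5552 M of J.
Step 2:
                  J         D
  Initial     4.178   0.07653
  Change  -0.001239  0.003717
  Equil       4.177   0.08024
  solve Keq expr → x = 0.001239; check Q = 1.2370e-04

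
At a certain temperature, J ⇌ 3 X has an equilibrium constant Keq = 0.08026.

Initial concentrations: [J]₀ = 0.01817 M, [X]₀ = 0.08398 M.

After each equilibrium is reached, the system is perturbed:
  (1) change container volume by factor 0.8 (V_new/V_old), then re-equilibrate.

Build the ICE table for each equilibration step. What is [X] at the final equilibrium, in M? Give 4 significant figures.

[X]_eq = 0.1155 M

Q₀ = 0.0326 vs Keq = 0.08026 ⇒ Q<K, forward
Step 1:
                   J          X
  init       0.01817    0.08398
  Δ        -0.005514    0.01654
  eq         0.01266     0.1005
  solve Keq expr → x = 0.005514; check Q = 0.08026
Then change container volume by factor 0.8 (V_new/V_old).
Step 2:
                   J          X
  init       0.01582     0.1257
  Δ         0.003382   -0.01015
  eq          0.0192     0.1155
  solve Keq expr → x = -0.003382; check Q = 0.08026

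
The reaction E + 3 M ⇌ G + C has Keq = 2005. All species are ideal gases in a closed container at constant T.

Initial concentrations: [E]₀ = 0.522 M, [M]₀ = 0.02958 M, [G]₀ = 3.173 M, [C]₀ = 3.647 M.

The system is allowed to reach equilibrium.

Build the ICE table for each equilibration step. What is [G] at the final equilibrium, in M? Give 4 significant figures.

Q₀ = 8.5653e+05 vs Keq = 2005 ⇒ Q>K, reverse
Step 1:
                   E          M          G          C
  I            0.522    0.02958      3.173      3.647
  C          0.06086     0.1826   -0.06086   -0.06086
  E           0.5829     0.2122      3.112      3.586
  solve Keq expr → x = -0.06086; check Q = 2005

[G]_eq = 3.112 M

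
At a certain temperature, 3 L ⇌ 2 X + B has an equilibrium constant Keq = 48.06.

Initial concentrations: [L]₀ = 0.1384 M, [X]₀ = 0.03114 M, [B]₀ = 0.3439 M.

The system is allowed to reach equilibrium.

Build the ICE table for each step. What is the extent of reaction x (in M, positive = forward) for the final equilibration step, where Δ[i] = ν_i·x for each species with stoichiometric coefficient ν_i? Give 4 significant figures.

x = 0.03229 M

Q₀ = 0.1258 vs Keq = 48.06 ⇒ Q<K, forward
Step 1:
                   L          X          B
  Initial     0.1384    0.03114     0.3439
  Change    -0.09686    0.06457    0.03229
  Equil      0.04154    0.09571     0.3762
  solve Keq expr → x = 0.03229; check Q = 48.06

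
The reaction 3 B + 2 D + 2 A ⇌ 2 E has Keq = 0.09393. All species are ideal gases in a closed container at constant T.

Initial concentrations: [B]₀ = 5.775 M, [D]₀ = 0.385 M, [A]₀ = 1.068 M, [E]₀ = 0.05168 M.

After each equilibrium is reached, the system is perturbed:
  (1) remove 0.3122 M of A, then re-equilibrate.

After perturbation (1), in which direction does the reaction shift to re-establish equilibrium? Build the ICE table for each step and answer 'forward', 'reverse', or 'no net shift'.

Direction: reverse

Q₀ = 8.2021e-05 vs Keq = 0.09393 ⇒ Q<K, forward
Step 1:
                   B          D          A          E
  I            5.775      0.385      1.068    0.05168
  C          -0.4142    -0.2762    -0.2762     0.2762
  E            5.361     0.1088     0.7918     0.3278
  solve Keq expr → x = 0.1381; check Q = 0.09393
Then remove 0.3122 M of A.
Step 2:
                   B          D          A          E
  I            5.361     0.1088     0.4796     0.3278
  C           0.0554    0.03694    0.03694   -0.03694
  E            5.416     0.1458     0.5166     0.2909
  solve Keq expr → x = -0.01847; check Q = 0.09393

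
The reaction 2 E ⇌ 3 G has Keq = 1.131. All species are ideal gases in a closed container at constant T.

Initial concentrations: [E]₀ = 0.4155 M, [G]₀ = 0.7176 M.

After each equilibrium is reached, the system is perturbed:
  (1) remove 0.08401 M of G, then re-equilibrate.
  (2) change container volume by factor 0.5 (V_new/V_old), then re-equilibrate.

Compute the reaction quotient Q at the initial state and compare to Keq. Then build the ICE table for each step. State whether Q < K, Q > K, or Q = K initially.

Q₀ = 2.14; Q > K (proceeds reverse)

Q₀ = 2.14 vs Keq = 1.131 ⇒ Q>K, reverse
Step 1:
                    E           G
  init         0.4155      0.7176
  Δ           0.05702    -0.08553
  eq           0.4725      0.6321
  solve Keq expr → x = -0.02851; check Q = 1.131
Then remove 0.08401 M of G.
Step 2:
                    E           G
  init         0.4725      0.5481
  Δ          -0.03496     0.05244
  eq           0.4376      0.6005
  solve Keq expr → x = 0.01748; check Q = 1.131
Then change container volume by factor 0.5 (V_new/V_old).
Step 3:
                    E           G
  init         0.8751       1.201
  Δ             0.112     -0.1681
  eq           0.9872       1.033
  solve Keq expr → x = -0.05602; check Q = 1.131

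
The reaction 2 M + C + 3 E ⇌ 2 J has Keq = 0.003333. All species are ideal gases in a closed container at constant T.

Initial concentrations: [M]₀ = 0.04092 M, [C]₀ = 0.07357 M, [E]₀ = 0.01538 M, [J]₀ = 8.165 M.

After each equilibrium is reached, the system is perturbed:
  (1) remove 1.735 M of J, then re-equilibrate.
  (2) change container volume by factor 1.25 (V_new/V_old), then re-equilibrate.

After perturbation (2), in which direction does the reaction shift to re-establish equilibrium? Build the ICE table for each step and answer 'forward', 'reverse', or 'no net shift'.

Direction: reverse

Q₀ = 1.4875e+11 vs Keq = 0.003333 ⇒ Q>K, reverse
Step 1:
                    M           C           E           J
  I           0.04092     0.07357     0.01538       8.165
  C             3.825       1.912       5.737      -3.825
  E             3.866       1.986       5.753        4.34
  solve Keq expr → x = -1.912; check Q = 0.003333
Then remove 1.735 M of J.
Step 2:
                    M           C           E           J
  I             3.866       1.986       5.753       2.605
  C           -0.4334     -0.2167     -0.6501      0.4334
  E             3.433       1.769       5.103       3.038
  solve Keq expr → x = 0.2167; check Q = 0.003333
Then change container volume by factor 1.25 (V_new/V_old).
Step 3:
                    M           C           E           J
  I             2.746       1.415       4.082       2.431
  C            0.3025      0.1513      0.4538     -0.3025
  E             3.049       1.567       4.536       2.128
  solve Keq expr → x = -0.1513; check Q = 0.003333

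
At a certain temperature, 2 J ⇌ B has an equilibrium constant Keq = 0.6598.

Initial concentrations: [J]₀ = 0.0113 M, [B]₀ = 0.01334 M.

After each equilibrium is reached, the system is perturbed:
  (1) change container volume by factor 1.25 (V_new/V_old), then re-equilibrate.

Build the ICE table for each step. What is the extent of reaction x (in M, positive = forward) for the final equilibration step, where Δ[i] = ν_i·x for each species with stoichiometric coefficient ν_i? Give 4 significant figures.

Q₀ = 104.5 vs Keq = 0.6598 ⇒ Q>K, reverse
Step 1:
                    J           B
  Initial      0.0113     0.01334
  Change      0.02495    -0.01247
  Equil       0.03625  8.6684e-04
  solve Keq expr → x = -0.01247; check Q = 0.6598
Then change container volume by factor 1.25 (V_new/V_old).
Step 2:
                    J           B
  Initial       0.029  6.9347e-04
  Change   2.5759e-04 -1.2879e-04
  Equil       0.02925  5.6468e-04
  solve Keq expr → x = -1.2879e-04; check Q = 0.6598

x = -1.2879e-04 M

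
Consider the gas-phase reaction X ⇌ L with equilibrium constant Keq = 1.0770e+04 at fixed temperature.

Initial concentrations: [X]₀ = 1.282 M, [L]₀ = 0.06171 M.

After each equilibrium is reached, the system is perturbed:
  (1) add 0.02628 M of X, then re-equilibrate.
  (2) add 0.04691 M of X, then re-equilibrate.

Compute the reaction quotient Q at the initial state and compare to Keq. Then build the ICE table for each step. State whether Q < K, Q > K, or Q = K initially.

Q₀ = 0.04814 vs Keq = 1.0770e+04 ⇒ Q<K, forward
Step 1:
                  X         L
  Initial     1.282   0.06171
  Change     -1.282     1.282
  Equil   1.2475e-04     1.344
  solve Keq expr → x = 1.282; check Q = 1.0770e+04
Then add 0.02628 M of X.
Step 2:
                  X         L
  Initial    0.0264     1.344
  Change   -0.02628   0.02628
  Equil   1.2719e-04      1.37
  solve Keq expr → x = 0.02628; check Q = 1.0770e+04
Then add 0.04691 M of X.
Step 3:
                  X         L
  Initial   0.04704      1.37
  Change   -0.04691   0.04691
  Equil   1.3155e-04     1.417
  solve Keq expr → x = 0.04691; check Q = 1.0770e+04

Q₀ = 0.04814; Q < K (proceeds forward)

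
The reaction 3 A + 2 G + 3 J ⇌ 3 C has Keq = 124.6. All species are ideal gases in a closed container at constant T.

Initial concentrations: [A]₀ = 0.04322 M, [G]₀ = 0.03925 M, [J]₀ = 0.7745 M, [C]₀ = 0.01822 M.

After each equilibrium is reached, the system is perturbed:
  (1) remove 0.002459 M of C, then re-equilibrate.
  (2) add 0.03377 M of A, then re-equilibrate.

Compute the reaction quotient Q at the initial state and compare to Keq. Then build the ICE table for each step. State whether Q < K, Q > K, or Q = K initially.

Q₀ = 104.7 vs Keq = 124.6 ⇒ Q<K, forward
Step 1:
                    A           G           J           C
  Initial     0.04322     0.03925      0.7745     0.01822
  Change  -6.4587e-04 -4.3058e-04 -6.4587e-04  6.4587e-04
  Equil       0.04257     0.03882      0.7739     0.01887
  solve Keq expr → x = 2.1529e-04; check Q = 124.6
Then remove 0.002459 M of C.
Step 2:
                    A           G           J           C
  Initial     0.04257     0.03882      0.7739     0.01641
  Change    -0.001467 -9.7829e-04   -0.001467    0.001467
  Equil       0.04111     0.03784      0.7724     0.01787
  solve Keq expr → x = 4.8915e-04; check Q = 124.6
Then add 0.03377 M of A.
Step 3:
                    A           G           J           C
  Initial     0.07488     0.03784      0.7724     0.01787
  Change    -0.008074   -0.005383   -0.008074    0.008074
  Equil        0.0668     0.03246      0.7643     0.02595
  solve Keq expr → x = 0.002691; check Q = 124.6

Q₀ = 104.7; Q < K (proceeds forward)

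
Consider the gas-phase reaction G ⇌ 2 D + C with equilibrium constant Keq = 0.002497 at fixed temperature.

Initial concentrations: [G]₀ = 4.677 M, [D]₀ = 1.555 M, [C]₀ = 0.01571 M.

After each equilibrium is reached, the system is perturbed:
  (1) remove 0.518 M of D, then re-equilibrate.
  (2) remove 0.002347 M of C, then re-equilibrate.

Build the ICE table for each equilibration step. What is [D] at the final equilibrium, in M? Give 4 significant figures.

[D]_eq = 1.032 M

Q₀ = 0.008122 vs Keq = 0.002497 ⇒ Q>K, reverse
Step 1:
                    G           D           C
  I             4.677       1.555     0.01571
  C           0.01073    -0.02147    -0.01073
  E             4.688       1.534    0.004977
  solve Keq expr → x = -0.01073; check Q = 0.002497
Then remove 0.518 M of D.
Step 2:
                    G           D           C
  I             4.688       1.016    0.004977
  C         -0.006091     0.01218    0.006091
  E             4.682       1.028     0.01107
  solve Keq expr → x = 0.006091; check Q = 0.002497
Then remove 0.002347 M of C.
Step 3:
                    G           D           C
  I             4.682       1.028    0.008721
  C         -0.002246    0.004491    0.002246
  E             4.679       1.032     0.01097
  solve Keq expr → x = 0.002246; check Q = 0.002497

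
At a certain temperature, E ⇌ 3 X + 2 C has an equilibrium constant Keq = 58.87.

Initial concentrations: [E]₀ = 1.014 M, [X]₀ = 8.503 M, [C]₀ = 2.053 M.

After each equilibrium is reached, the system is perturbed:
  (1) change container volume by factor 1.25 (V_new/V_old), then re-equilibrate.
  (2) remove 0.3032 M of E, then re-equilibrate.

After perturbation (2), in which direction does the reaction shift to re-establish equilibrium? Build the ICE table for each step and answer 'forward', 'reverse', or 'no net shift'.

Direction: reverse

Q₀ = 2555 vs Keq = 58.87 ⇒ Q>K, reverse
Step 1:
                   E          X          C
  Initial      1.014      8.503      2.053
  Change      0.7126     -2.138     -1.425
  Equil        1.727      6.365     0.6278
  solve Keq expr → x = -0.7126; check Q = 58.87
Then change container volume by factor 1.25 (V_new/V_old).
Step 2:
                   E          X          C
  Initial      1.381      5.092     0.5022
  Change    -0.09698     0.2909      0.194
  Equil        1.284      5.383     0.6962
  solve Keq expr → x = 0.09698; check Q = 58.87
Then remove 0.3032 M of E.
Step 3:
                   E          X          C
  Initial     0.9811      5.383     0.6962
  Change     0.03093   -0.09279   -0.06186
  Equil        1.012       5.29     0.6343
  solve Keq expr → x = -0.03093; check Q = 58.87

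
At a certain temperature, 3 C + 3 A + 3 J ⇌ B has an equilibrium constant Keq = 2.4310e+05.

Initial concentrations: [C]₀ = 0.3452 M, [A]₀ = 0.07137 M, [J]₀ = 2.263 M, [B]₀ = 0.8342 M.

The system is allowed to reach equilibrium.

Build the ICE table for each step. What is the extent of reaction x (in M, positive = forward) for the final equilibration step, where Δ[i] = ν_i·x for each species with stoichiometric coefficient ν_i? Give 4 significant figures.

x = 0.0161 M

Q₀ = 4813 vs Keq = 2.4310e+05 ⇒ Q<K, forward
Step 1:
                    C           A           J           B
  I            0.3452     0.07137       2.263      0.8342
  C          -0.04829    -0.04829    -0.04829      0.0161
  E            0.2969     0.02308       2.215      0.8503
  solve Keq expr → x = 0.0161; check Q = 2.4310e+05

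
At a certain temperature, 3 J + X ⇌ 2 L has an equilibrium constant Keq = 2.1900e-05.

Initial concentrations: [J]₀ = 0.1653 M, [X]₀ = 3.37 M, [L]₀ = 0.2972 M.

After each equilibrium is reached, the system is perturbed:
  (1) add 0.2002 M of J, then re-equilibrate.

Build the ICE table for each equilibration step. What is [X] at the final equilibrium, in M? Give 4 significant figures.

[X]_eq = 3.515 M

Q₀ = 5.803 vs Keq = 2.1900e-05 ⇒ Q>K, reverse
Step 1:
                  J         X         L
  init       0.1653      3.37    0.2972
  Δ          0.4396    0.1465   -0.2931
  eq         0.6049     3.517  0.004129
  solve Keq expr → x = -0.1465; check Q = 2.1900e-05
Then add 0.2002 M of J.
Step 2:
                  J         X         L
  init       0.8051     3.517  0.004129
  Δ       -0.003257 -0.001086  0.002171
  eq         0.8018     3.515    0.0063
  solve Keq expr → x = 0.001086; check Q = 2.1900e-05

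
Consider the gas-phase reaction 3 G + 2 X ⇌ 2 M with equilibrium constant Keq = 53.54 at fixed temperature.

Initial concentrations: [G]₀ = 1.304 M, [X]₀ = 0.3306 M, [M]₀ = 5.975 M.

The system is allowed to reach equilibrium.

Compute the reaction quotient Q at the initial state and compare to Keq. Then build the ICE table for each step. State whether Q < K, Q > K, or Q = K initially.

Q₀ = 147.3; Q > K (proceeds reverse)

Q₀ = 147.3 vs Keq = 53.54 ⇒ Q>K, reverse
Step 1:
                  G         X         M
  init        1.304    0.3306     5.975
  Δ          0.1732    0.1154   -0.1154
  eq          1.477     0.446      5.86
  solve Keq expr → x = -0.05772; check Q = 53.54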